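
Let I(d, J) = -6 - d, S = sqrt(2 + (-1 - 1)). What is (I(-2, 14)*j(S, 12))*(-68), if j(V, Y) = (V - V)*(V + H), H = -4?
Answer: 0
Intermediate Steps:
S = 0 (S = sqrt(2 - 2) = sqrt(0) = 0)
j(V, Y) = 0 (j(V, Y) = (V - V)*(V - 4) = 0*(-4 + V) = 0)
(I(-2, 14)*j(S, 12))*(-68) = ((-6 - 1*(-2))*0)*(-68) = ((-6 + 2)*0)*(-68) = -4*0*(-68) = 0*(-68) = 0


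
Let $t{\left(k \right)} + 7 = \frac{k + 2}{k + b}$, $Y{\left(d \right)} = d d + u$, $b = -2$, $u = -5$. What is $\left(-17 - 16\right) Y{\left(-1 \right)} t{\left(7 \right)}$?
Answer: $- \frac{3432}{5} \approx -686.4$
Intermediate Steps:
$Y{\left(d \right)} = -5 + d^{2}$ ($Y{\left(d \right)} = d d - 5 = d^{2} - 5 = -5 + d^{2}$)
$t{\left(k \right)} = -7 + \frac{2 + k}{-2 + k}$ ($t{\left(k \right)} = -7 + \frac{k + 2}{k - 2} = -7 + \frac{2 + k}{-2 + k}$)
$\left(-17 - 16\right) Y{\left(-1 \right)} t{\left(7 \right)} = \left(-17 - 16\right) \left(-5 + \left(-1\right)^{2}\right) \frac{2 \left(8 - 21\right)}{-2 + 7} = \left(-17 - 16\right) \left(-5 + 1\right) \frac{2 \left(8 - 21\right)}{5} = \left(-33\right) \left(-4\right) 2 \cdot \frac{1}{5} \left(-13\right) = 132 \left(- \frac{26}{5}\right) = - \frac{3432}{5}$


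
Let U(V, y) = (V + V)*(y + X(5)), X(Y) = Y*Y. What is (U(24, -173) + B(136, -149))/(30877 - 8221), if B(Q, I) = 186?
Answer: -1153/3776 ≈ -0.30535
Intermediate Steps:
X(Y) = Y**2
U(V, y) = 2*V*(25 + y) (U(V, y) = (V + V)*(y + 5**2) = (2*V)*(y + 25) = (2*V)*(25 + y) = 2*V*(25 + y))
(U(24, -173) + B(136, -149))/(30877 - 8221) = (2*24*(25 - 173) + 186)/(30877 - 8221) = (2*24*(-148) + 186)/22656 = (-7104 + 186)*(1/22656) = -6918*1/22656 = -1153/3776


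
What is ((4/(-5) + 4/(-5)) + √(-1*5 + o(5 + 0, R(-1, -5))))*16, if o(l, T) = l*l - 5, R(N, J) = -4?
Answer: -128/5 + 16*√15 ≈ 36.368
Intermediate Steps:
o(l, T) = -5 + l² (o(l, T) = l² - 5 = -5 + l²)
((4/(-5) + 4/(-5)) + √(-1*5 + o(5 + 0, R(-1, -5))))*16 = ((4/(-5) + 4/(-5)) + √(-1*5 + (-5 + (5 + 0)²)))*16 = ((4*(-⅕) + 4*(-⅕)) + √(-5 + (-5 + 5²)))*16 = ((-⅘ - ⅘) + √(-5 + (-5 + 25)))*16 = (-8/5 + √(-5 + 20))*16 = (-8/5 + √15)*16 = -128/5 + 16*√15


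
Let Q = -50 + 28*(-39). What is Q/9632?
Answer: -571/4816 ≈ -0.11856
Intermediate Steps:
Q = -1142 (Q = -50 - 1092 = -1142)
Q/9632 = -1142/9632 = -1142*1/9632 = -571/4816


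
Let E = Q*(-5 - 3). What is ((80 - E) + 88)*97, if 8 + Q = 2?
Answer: 11640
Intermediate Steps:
Q = -6 (Q = -8 + 2 = -6)
E = 48 (E = -6*(-5 - 3) = -6*(-8) = 48)
((80 - E) + 88)*97 = ((80 - 1*48) + 88)*97 = ((80 - 48) + 88)*97 = (32 + 88)*97 = 120*97 = 11640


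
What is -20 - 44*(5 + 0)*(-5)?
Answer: 1080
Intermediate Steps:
-20 - 44*(5 + 0)*(-5) = -20 - 220*(-5) = -20 - 44*(-25) = -20 + 1100 = 1080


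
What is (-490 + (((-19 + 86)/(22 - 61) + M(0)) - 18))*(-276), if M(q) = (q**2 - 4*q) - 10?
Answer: 1864748/13 ≈ 1.4344e+5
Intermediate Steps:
M(q) = -10 + q**2 - 4*q
(-490 + (((-19 + 86)/(22 - 61) + M(0)) - 18))*(-276) = (-490 + (((-19 + 86)/(22 - 61) + (-10 + 0**2 - 4*0)) - 18))*(-276) = (-490 + ((67/(-39) + (-10 + 0 + 0)) - 18))*(-276) = (-490 + ((67*(-1/39) - 10) - 18))*(-276) = (-490 + ((-67/39 - 10) - 18))*(-276) = (-490 + (-457/39 - 18))*(-276) = (-490 - 1159/39)*(-276) = -20269/39*(-276) = 1864748/13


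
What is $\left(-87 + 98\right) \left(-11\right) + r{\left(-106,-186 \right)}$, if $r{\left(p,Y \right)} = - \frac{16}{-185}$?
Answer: $- \frac{22369}{185} \approx -120.91$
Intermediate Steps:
$r{\left(p,Y \right)} = \frac{16}{185}$ ($r{\left(p,Y \right)} = \left(-16\right) \left(- \frac{1}{185}\right) = \frac{16}{185}$)
$\left(-87 + 98\right) \left(-11\right) + r{\left(-106,-186 \right)} = \left(-87 + 98\right) \left(-11\right) + \frac{16}{185} = 11 \left(-11\right) + \frac{16}{185} = -121 + \frac{16}{185} = - \frac{22369}{185}$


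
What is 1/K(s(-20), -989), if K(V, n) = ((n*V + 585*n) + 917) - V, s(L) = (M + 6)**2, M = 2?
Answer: -1/641008 ≈ -1.5600e-6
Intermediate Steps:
s(L) = 64 (s(L) = (2 + 6)**2 = 8**2 = 64)
K(V, n) = 917 - V + 585*n + V*n (K(V, n) = ((V*n + 585*n) + 917) - V = ((585*n + V*n) + 917) - V = (917 + 585*n + V*n) - V = 917 - V + 585*n + V*n)
1/K(s(-20), -989) = 1/(917 - 1*64 + 585*(-989) + 64*(-989)) = 1/(917 - 64 - 578565 - 63296) = 1/(-641008) = -1/641008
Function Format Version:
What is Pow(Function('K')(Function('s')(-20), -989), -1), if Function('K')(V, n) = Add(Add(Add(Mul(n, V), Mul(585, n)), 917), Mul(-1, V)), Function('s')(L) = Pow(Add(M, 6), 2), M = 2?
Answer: Rational(-1, 641008) ≈ -1.5600e-6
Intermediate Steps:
Function('s')(L) = 64 (Function('s')(L) = Pow(Add(2, 6), 2) = Pow(8, 2) = 64)
Function('K')(V, n) = Add(917, Mul(-1, V), Mul(585, n), Mul(V, n)) (Function('K')(V, n) = Add(Add(Add(Mul(V, n), Mul(585, n)), 917), Mul(-1, V)) = Add(Add(Add(Mul(585, n), Mul(V, n)), 917), Mul(-1, V)) = Add(Add(917, Mul(585, n), Mul(V, n)), Mul(-1, V)) = Add(917, Mul(-1, V), Mul(585, n), Mul(V, n)))
Pow(Function('K')(Function('s')(-20), -989), -1) = Pow(Add(917, Mul(-1, 64), Mul(585, -989), Mul(64, -989)), -1) = Pow(Add(917, -64, -578565, -63296), -1) = Pow(-641008, -1) = Rational(-1, 641008)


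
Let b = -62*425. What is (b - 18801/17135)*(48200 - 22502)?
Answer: -11603316458598/17135 ≈ -6.7717e+8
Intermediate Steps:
b = -26350
(b - 18801/17135)*(48200 - 22502) = (-26350 - 18801/17135)*(48200 - 22502) = (-26350 - 18801*1/17135)*25698 = (-26350 - 18801/17135)*25698 = -451526051/17135*25698 = -11603316458598/17135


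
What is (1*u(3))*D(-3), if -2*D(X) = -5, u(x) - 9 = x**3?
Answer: 90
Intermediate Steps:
u(x) = 9 + x**3
D(X) = 5/2 (D(X) = -1/2*(-5) = 5/2)
(1*u(3))*D(-3) = (1*(9 + 3**3))*(5/2) = (1*(9 + 27))*(5/2) = (1*36)*(5/2) = 36*(5/2) = 90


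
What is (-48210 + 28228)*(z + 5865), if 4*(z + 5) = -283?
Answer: -231361587/2 ≈ -1.1568e+8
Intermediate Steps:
z = -303/4 (z = -5 + (¼)*(-283) = -5 - 283/4 = -303/4 ≈ -75.750)
(-48210 + 28228)*(z + 5865) = (-48210 + 28228)*(-303/4 + 5865) = -19982*23157/4 = -231361587/2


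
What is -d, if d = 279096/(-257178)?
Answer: 46516/42863 ≈ 1.0852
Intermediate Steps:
d = -46516/42863 (d = 279096*(-1/257178) = -46516/42863 ≈ -1.0852)
-d = -1*(-46516/42863) = 46516/42863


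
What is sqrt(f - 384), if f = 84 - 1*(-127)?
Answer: I*sqrt(173) ≈ 13.153*I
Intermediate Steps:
f = 211 (f = 84 + 127 = 211)
sqrt(f - 384) = sqrt(211 - 384) = sqrt(-173) = I*sqrt(173)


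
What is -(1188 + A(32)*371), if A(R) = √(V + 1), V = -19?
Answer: -1188 - 1113*I*√2 ≈ -1188.0 - 1574.0*I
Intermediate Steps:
A(R) = 3*I*√2 (A(R) = √(-19 + 1) = √(-18) = 3*I*√2)
-(1188 + A(32)*371) = -(1188 + (3*I*√2)*371) = -(1188 + 1113*I*√2) = -1188 - 1113*I*√2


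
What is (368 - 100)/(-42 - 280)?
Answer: -134/161 ≈ -0.83230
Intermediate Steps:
(368 - 100)/(-42 - 280) = 268/(-322) = 268*(-1/322) = -134/161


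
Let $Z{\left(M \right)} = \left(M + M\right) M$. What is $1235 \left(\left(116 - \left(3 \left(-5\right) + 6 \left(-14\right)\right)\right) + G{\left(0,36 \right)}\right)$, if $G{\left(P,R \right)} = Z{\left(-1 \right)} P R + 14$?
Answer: $282815$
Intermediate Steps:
$Z{\left(M \right)} = 2 M^{2}$ ($Z{\left(M \right)} = 2 M M = 2 M^{2}$)
$G{\left(P,R \right)} = 14 + 2 P R$ ($G{\left(P,R \right)} = 2 \left(-1\right)^{2} P R + 14 = 2 \cdot 1 P R + 14 = 2 P R + 14 = 14 + 2 P R$)
$1235 \left(\left(116 - \left(3 \left(-5\right) + 6 \left(-14\right)\right)\right) + G{\left(0,36 \right)}\right) = 1235 \left(\left(116 - \left(3 \left(-5\right) + 6 \left(-14\right)\right)\right) + \left(14 + 2 \cdot 0 \cdot 36\right)\right) = 1235 \left(\left(116 - \left(-15 - 84\right)\right) + \left(14 + 0\right)\right) = 1235 \left(\left(116 - -99\right) + 14\right) = 1235 \left(\left(116 + 99\right) + 14\right) = 1235 \left(215 + 14\right) = 1235 \cdot 229 = 282815$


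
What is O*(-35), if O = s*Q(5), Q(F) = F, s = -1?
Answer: 175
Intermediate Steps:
O = -5 (O = -1*5 = -5)
O*(-35) = -5*(-35) = 175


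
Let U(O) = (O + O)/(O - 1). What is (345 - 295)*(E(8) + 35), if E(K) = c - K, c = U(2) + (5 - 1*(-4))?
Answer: 2000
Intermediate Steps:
U(O) = 2*O/(-1 + O) (U(O) = (2*O)/(-1 + O) = 2*O/(-1 + O))
c = 13 (c = 2*2/(-1 + 2) + (5 - 1*(-4)) = 2*2/1 + (5 + 4) = 2*2*1 + 9 = 4 + 9 = 13)
E(K) = 13 - K
(345 - 295)*(E(8) + 35) = (345 - 295)*((13 - 1*8) + 35) = 50*((13 - 8) + 35) = 50*(5 + 35) = 50*40 = 2000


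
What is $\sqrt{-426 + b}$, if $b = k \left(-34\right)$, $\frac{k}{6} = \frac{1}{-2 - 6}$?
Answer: $\frac{3 i \sqrt{178}}{2} \approx 20.013 i$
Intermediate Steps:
$k = - \frac{3}{4}$ ($k = \frac{6}{-2 - 6} = \frac{6}{-8} = 6 \left(- \frac{1}{8}\right) = - \frac{3}{4} \approx -0.75$)
$b = \frac{51}{2}$ ($b = \left(- \frac{3}{4}\right) \left(-34\right) = \frac{51}{2} \approx 25.5$)
$\sqrt{-426 + b} = \sqrt{-426 + \frac{51}{2}} = \sqrt{- \frac{801}{2}} = \frac{3 i \sqrt{178}}{2}$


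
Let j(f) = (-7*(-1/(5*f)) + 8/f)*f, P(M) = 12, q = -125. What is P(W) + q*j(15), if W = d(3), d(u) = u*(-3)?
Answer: -1163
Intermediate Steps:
d(u) = -3*u
W = -9 (W = -3*3 = -9)
j(f) = 47/5 (j(f) = (-7*(-1/(5*f)) + 8/f)*f = (-(-7)/(5*f) + 8/f)*f = (7/(5*f) + 8/f)*f = (47/(5*f))*f = 47/5)
P(W) + q*j(15) = 12 - 125*47/5 = 12 - 1175 = -1163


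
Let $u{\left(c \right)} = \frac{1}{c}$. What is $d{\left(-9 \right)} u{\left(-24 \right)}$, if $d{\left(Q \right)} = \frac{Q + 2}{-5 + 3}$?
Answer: $- \frac{7}{48} \approx -0.14583$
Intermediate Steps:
$d{\left(Q \right)} = -1 - \frac{Q}{2}$ ($d{\left(Q \right)} = \frac{2 + Q}{-2} = \left(2 + Q\right) \left(- \frac{1}{2}\right) = -1 - \frac{Q}{2}$)
$d{\left(-9 \right)} u{\left(-24 \right)} = \frac{-1 - - \frac{9}{2}}{-24} = \left(-1 + \frac{9}{2}\right) \left(- \frac{1}{24}\right) = \frac{7}{2} \left(- \frac{1}{24}\right) = - \frac{7}{48}$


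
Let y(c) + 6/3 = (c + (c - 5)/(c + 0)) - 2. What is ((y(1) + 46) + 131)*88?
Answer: 14960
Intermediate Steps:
y(c) = -4 + c + (-5 + c)/c (y(c) = -2 + ((c + (c - 5)/(c + 0)) - 2) = -2 + ((c + (-5 + c)/c) - 2) = -2 + (-2 + c + (-5 + c)/c) = -4 + c + (-5 + c)/c)
((y(1) + 46) + 131)*88 = (((-3 + 1 - 5/1) + 46) + 131)*88 = (((-3 + 1 - 5*1) + 46) + 131)*88 = (((-3 + 1 - 5) + 46) + 131)*88 = ((-7 + 46) + 131)*88 = (39 + 131)*88 = 170*88 = 14960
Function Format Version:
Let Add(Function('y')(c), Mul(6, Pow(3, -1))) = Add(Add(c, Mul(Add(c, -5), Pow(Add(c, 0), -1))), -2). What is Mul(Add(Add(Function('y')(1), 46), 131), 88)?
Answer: 14960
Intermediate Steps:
Function('y')(c) = Add(-4, c, Mul(Pow(c, -1), Add(-5, c))) (Function('y')(c) = Add(-2, Add(Add(c, Mul(Add(c, -5), Pow(Add(c, 0), -1))), -2)) = Add(-2, Add(Add(c, Mul(Add(-5, c), Pow(c, -1))), -2)) = Add(-2, Add(Add(c, Mul(Pow(c, -1), Add(-5, c))), -2)) = Add(-2, Add(-2, c, Mul(Pow(c, -1), Add(-5, c)))) = Add(-4, c, Mul(Pow(c, -1), Add(-5, c))))
Mul(Add(Add(Function('y')(1), 46), 131), 88) = Mul(Add(Add(Add(-3, 1, Mul(-5, Pow(1, -1))), 46), 131), 88) = Mul(Add(Add(Add(-3, 1, Mul(-5, 1)), 46), 131), 88) = Mul(Add(Add(Add(-3, 1, -5), 46), 131), 88) = Mul(Add(Add(-7, 46), 131), 88) = Mul(Add(39, 131), 88) = Mul(170, 88) = 14960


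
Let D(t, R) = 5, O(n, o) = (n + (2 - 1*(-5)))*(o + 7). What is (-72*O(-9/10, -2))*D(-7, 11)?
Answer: -10980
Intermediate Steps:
O(n, o) = (7 + n)*(7 + o) (O(n, o) = (n + (2 + 5))*(7 + o) = (n + 7)*(7 + o) = (7 + n)*(7 + o))
(-72*O(-9/10, -2))*D(-7, 11) = -72*(49 + 7*(-9/10) + 7*(-2) - 9/10*(-2))*5 = -72*(49 + 7*(-9*⅒) - 14 - 9*⅒*(-2))*5 = -72*(49 + 7*(-9/10) - 14 - 9/10*(-2))*5 = -72*(49 - 63/10 - 14 + 9/5)*5 = -72*61/2*5 = -2196*5 = -10980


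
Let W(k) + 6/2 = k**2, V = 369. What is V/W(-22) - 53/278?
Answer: 77089/133718 ≈ 0.57650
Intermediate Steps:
W(k) = -3 + k**2
V/W(-22) - 53/278 = 369/(-3 + (-22)**2) - 53/278 = 369/(-3 + 484) - 53*1/278 = 369/481 - 53/278 = 77089/133718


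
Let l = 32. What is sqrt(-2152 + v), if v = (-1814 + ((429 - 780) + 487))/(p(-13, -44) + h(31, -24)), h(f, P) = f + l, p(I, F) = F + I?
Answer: I*sqrt(21885)/3 ≈ 49.312*I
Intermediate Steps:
h(f, P) = 32 + f (h(f, P) = f + 32 = 32 + f)
v = -839/3 (v = (-1814 + ((429 - 780) + 487))/((-44 - 13) + (32 + 31)) = (-1814 + (-351 + 487))/(-57 + 63) = (-1814 + 136)/6 = -1678*1/6 = -839/3 ≈ -279.67)
sqrt(-2152 + v) = sqrt(-2152 - 839/3) = sqrt(-7295/3) = I*sqrt(21885)/3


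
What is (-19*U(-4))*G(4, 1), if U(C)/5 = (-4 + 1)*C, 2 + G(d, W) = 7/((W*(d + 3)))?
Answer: 1140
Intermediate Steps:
G(d, W) = -2 + 7/(W*(3 + d)) (G(d, W) = -2 + 7/((W*(d + 3))) = -2 + 7/((W*(3 + d))) = -2 + 7*(1/(W*(3 + d))) = -2 + 7/(W*(3 + d)))
U(C) = -15*C (U(C) = 5*((-4 + 1)*C) = 5*(-3*C) = -15*C)
(-19*U(-4))*G(4, 1) = (-(-285)*(-4))*((7 - 6*1 - 2*1*4)/(1*(3 + 4))) = (-19*60)*(1*(7 - 6 - 8)/7) = -1140*(-7)/7 = -1140*(-1) = 1140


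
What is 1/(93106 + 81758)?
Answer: 1/174864 ≈ 5.7187e-6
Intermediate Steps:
1/(93106 + 81758) = 1/174864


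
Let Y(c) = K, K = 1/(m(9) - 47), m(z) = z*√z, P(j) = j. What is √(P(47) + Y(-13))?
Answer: √4695/10 ≈ 6.8520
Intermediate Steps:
m(z) = z^(3/2)
K = -1/20 (K = 1/(9^(3/2) - 47) = 1/(27 - 47) = 1/(-20) = -1/20 ≈ -0.050000)
Y(c) = -1/20
√(P(47) + Y(-13)) = √(47 - 1/20) = √(939/20) = √4695/10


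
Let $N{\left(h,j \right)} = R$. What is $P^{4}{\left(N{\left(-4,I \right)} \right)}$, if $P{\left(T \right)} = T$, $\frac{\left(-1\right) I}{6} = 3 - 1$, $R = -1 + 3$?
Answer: $16$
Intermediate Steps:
$R = 2$
$I = -12$ ($I = - 6 \left(3 - 1\right) = \left(-6\right) 2 = -12$)
$N{\left(h,j \right)} = 2$
$P^{4}{\left(N{\left(-4,I \right)} \right)} = 2^{4} = 16$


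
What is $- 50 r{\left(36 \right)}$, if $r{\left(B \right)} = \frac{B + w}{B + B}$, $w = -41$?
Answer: $\frac{125}{36} \approx 3.4722$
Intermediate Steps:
$r{\left(B \right)} = \frac{-41 + B}{2 B}$ ($r{\left(B \right)} = \frac{B - 41}{B + B} = \frac{-41 + B}{2 B}$)
$- 50 r{\left(36 \right)} = - 50 \frac{-41 + 36}{2 \cdot 36} = - 50 \cdot \frac{1}{2} \cdot \frac{1}{36} \left(-5\right) = \left(-50\right) \left(- \frac{5}{72}\right) = \frac{125}{36}$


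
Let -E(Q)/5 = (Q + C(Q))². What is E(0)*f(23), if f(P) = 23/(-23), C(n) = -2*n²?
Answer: 0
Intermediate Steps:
f(P) = -1 (f(P) = 23*(-1/23) = -1)
E(Q) = -5*(Q - 2*Q²)²
E(0)*f(23) = -5*0²*(-1 + 2*0)²*(-1) = -5*0*(-1 + 0)²*(-1) = -5*0*(-1)²*(-1) = -5*0*1*(-1) = 0*(-1) = 0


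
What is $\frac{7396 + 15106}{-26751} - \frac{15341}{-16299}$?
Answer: $\frac{14542331}{145338183} \approx 0.10006$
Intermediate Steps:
$\frac{7396 + 15106}{-26751} - \frac{15341}{-16299} = 22502 \left(- \frac{1}{26751}\right) - - \frac{15341}{16299} = - \frac{22502}{26751} + \frac{15341}{16299} = \frac{14542331}{145338183}$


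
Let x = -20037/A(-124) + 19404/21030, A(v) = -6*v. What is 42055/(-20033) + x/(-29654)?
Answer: -83351954258717/39721498601360 ≈ -2.0984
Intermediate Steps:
x = -22607863/869240 (x = -20037/((-6*(-124))) + 19404/21030 = -20037/744 + 19404*(1/21030) = -20037*1/744 + 3234/3505 = -6679/248 + 3234/3505 = -22607863/869240 ≈ -26.009)
42055/(-20033) + x/(-29654) = 42055/(-20033) - 22607863/869240/(-29654) = 42055*(-1/20033) - 22607863/869240*(-1/29654) = -3235/1541 + 22607863/25776442960 = -83351954258717/39721498601360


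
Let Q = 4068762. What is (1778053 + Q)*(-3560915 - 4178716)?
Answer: -45252190625265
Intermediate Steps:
(1778053 + Q)*(-3560915 - 4178716) = (1778053 + 4068762)*(-3560915 - 4178716) = 5846815*(-7739631) = -45252190625265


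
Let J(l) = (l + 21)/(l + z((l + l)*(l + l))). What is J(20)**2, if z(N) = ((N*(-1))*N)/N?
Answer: 1681/2496400 ≈ 0.00067337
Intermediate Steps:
z(N) = -N (z(N) = ((-N)*N)/N = (-N**2)/N = -N)
J(l) = (21 + l)/(l - 4*l**2) (J(l) = (l + 21)/(l - (l + l)*(l + l)) = (21 + l)/(l - 2*l*2*l) = (21 + l)/(l - 4*l**2))
J(20)**2 = ((-21 - 1*20)/(20*(-1 + 4*20)))**2 = ((-21 - 20)/(20*(-1 + 80)))**2 = ((1/20)*(-41)/79)**2 = ((1/20)*(1/79)*(-41))**2 = (-41/1580)**2 = 1681/2496400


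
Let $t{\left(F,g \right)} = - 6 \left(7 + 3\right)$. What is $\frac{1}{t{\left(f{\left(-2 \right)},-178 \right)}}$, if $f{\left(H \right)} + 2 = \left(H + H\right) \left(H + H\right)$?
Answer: $- \frac{1}{60} \approx -0.016667$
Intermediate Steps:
$f{\left(H \right)} = -2 + 4 H^{2}$ ($f{\left(H \right)} = -2 + \left(H + H\right) \left(H + H\right) = -2 + 2 H 2 H = -2 + 4 H^{2}$)
$t{\left(F,g \right)} = -60$ ($t{\left(F,g \right)} = \left(-6\right) 10 = -60$)
$\frac{1}{t{\left(f{\left(-2 \right)},-178 \right)}} = \frac{1}{-60} = - \frac{1}{60}$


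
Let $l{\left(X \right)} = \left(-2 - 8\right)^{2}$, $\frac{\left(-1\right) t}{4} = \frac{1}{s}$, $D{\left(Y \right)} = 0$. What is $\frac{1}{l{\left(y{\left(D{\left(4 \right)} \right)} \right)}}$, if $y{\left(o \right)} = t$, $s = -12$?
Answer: $\frac{1}{100} \approx 0.01$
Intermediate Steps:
$t = \frac{1}{3}$ ($t = - \frac{4}{-12} = \left(-4\right) \left(- \frac{1}{12}\right) = \frac{1}{3} \approx 0.33333$)
$y{\left(o \right)} = \frac{1}{3}$
$l{\left(X \right)} = 100$ ($l{\left(X \right)} = \left(-10\right)^{2} = 100$)
$\frac{1}{l{\left(y{\left(D{\left(4 \right)} \right)} \right)}} = \frac{1}{100}$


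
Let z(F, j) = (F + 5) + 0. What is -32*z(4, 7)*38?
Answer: -10944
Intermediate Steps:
z(F, j) = 5 + F (z(F, j) = (5 + F) + 0 = 5 + F)
-32*z(4, 7)*38 = -32*(5 + 4)*38 = -32*9*38 = -288*38 = -10944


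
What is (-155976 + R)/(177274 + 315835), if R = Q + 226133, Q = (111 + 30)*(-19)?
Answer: 67478/493109 ≈ 0.13684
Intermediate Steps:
Q = -2679 (Q = 141*(-19) = -2679)
R = 223454 (R = -2679 + 226133 = 223454)
(-155976 + R)/(177274 + 315835) = (-155976 + 223454)/(177274 + 315835) = 67478/493109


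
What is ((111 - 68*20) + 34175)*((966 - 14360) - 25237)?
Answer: -1271964306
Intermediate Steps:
((111 - 68*20) + 34175)*((966 - 14360) - 25237) = ((111 - 1360) + 34175)*(-13394 - 25237) = (-1249 + 34175)*(-38631) = 32926*(-38631) = -1271964306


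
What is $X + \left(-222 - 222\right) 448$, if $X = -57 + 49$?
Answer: $-198920$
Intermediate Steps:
$X = -8$
$X + \left(-222 - 222\right) 448 = -8 + \left(-222 - 222\right) 448 = -8 - 198912 = -198920$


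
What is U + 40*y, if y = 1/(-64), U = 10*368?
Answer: 29435/8 ≈ 3679.4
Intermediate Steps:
U = 3680
y = -1/64 ≈ -0.015625
U + 40*y = 3680 + 40*(-1/64) = 3680 - 5/8 = 29435/8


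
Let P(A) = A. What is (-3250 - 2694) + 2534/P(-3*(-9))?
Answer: -157954/27 ≈ -5850.1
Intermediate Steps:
(-3250 - 2694) + 2534/P(-3*(-9)) = (-3250 - 2694) + 2534/((-3*(-9))) = -5944 + 2534/27 = -157954/27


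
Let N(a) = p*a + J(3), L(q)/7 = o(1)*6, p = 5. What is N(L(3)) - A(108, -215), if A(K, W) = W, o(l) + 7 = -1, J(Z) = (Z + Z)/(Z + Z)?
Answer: -1464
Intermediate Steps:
J(Z) = 1 (J(Z) = (2*Z)/((2*Z)) = (2*Z)*(1/(2*Z)) = 1)
o(l) = -8 (o(l) = -7 - 1 = -8)
L(q) = -336 (L(q) = 7*(-8*6) = 7*(-48) = -336)
N(a) = 1 + 5*a (N(a) = 5*a + 1 = 1 + 5*a)
N(L(3)) - A(108, -215) = (1 + 5*(-336)) - 1*(-215) = (1 - 1680) + 215 = -1679 + 215 = -1464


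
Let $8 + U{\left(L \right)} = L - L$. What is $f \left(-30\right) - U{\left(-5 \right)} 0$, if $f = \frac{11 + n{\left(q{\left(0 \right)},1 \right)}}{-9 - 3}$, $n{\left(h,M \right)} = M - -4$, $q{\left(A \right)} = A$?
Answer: $0$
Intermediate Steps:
$U{\left(L \right)} = -8$ ($U{\left(L \right)} = -8 + \left(L - L\right) = -8 + 0 = -8$)
$n{\left(h,M \right)} = 4 + M$ ($n{\left(h,M \right)} = M + 4 = 4 + M$)
$f = - \frac{4}{3}$ ($f = \frac{11 + \left(4 + 1\right)}{-9 - 3} = \frac{11 + 5}{-12} = 16 \left(- \frac{1}{12}\right) = - \frac{4}{3} \approx -1.3333$)
$f \left(-30\right) - U{\left(-5 \right)} 0 = \left(- \frac{4}{3}\right) \left(-30\right) \left(-1\right) \left(-8\right) 0 = 40 \cdot 8 \cdot 0 = 40 \cdot 0 = 0$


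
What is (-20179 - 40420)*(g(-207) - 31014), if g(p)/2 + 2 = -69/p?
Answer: 5638858148/3 ≈ 1.8796e+9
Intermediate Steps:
g(p) = -4 - 138/p (g(p) = -4 + 2*(-69/p) = -4 - 138/p)
(-20179 - 40420)*(g(-207) - 31014) = (-20179 - 40420)*((-4 - 138/(-207)) - 31014) = -60599*((-4 - 138*(-1/207)) - 31014) = -60599*((-4 + 2/3) - 31014) = -60599*(-10/3 - 31014) = -60599*(-93052/3) = 5638858148/3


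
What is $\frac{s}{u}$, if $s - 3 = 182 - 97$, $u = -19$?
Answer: $- \frac{88}{19} \approx -4.6316$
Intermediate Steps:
$s = 88$ ($s = 3 + \left(182 - 97\right) = 3 + 85 = 88$)
$\frac{s}{u} = \frac{88}{-19} = 88 \left(- \frac{1}{19}\right) = - \frac{88}{19}$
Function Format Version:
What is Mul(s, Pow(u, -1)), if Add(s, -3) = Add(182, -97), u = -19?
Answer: Rational(-88, 19) ≈ -4.6316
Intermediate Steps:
s = 88 (s = Add(3, Add(182, -97)) = Add(3, 85) = 88)
Mul(s, Pow(u, -1)) = Mul(88, Pow(-19, -1)) = Mul(88, Rational(-1, 19)) = Rational(-88, 19)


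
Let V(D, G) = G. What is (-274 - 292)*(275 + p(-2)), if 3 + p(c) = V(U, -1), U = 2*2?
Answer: -153386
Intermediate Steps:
U = 4
p(c) = -4 (p(c) = -3 - 1 = -4)
(-274 - 292)*(275 + p(-2)) = (-274 - 292)*(275 - 4) = -566*271 = -153386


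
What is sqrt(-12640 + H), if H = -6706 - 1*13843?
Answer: I*sqrt(33189) ≈ 182.18*I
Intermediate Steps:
H = -20549 (H = -6706 - 13843 = -20549)
sqrt(-12640 + H) = sqrt(-12640 - 20549) = sqrt(-33189) = I*sqrt(33189)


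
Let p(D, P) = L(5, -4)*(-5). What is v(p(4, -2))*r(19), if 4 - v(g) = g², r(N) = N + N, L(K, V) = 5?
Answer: -23598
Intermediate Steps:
r(N) = 2*N
p(D, P) = -25 (p(D, P) = 5*(-5) = -25)
v(g) = 4 - g²
v(p(4, -2))*r(19) = (4 - 1*(-25)²)*(2*19) = (4 - 1*625)*38 = (4 - 625)*38 = -621*38 = -23598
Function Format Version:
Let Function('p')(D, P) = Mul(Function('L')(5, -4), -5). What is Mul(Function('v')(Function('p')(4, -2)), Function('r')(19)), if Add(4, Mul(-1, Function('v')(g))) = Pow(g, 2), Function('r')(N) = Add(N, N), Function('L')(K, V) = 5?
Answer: -23598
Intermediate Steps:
Function('r')(N) = Mul(2, N)
Function('p')(D, P) = -25 (Function('p')(D, P) = Mul(5, -5) = -25)
Function('v')(g) = Add(4, Mul(-1, Pow(g, 2)))
Mul(Function('v')(Function('p')(4, -2)), Function('r')(19)) = Mul(Add(4, Mul(-1, Pow(-25, 2))), Mul(2, 19)) = Mul(Add(4, Mul(-1, 625)), 38) = Mul(Add(4, -625), 38) = Mul(-621, 38) = -23598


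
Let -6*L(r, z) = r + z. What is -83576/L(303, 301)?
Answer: 125364/151 ≈ 830.23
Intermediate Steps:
L(r, z) = -r/6 - z/6 (L(r, z) = -(r + z)/6 = -r/6 - z/6)
-83576/L(303, 301) = -83576/(-⅙*303 - ⅙*301) = -83576/(-101/2 - 301/6) = -83576/(-302/3) = -83576*(-3/302) = 125364/151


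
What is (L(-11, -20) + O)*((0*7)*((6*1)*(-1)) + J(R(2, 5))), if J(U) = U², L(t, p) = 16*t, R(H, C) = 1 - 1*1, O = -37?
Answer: 0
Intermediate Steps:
R(H, C) = 0 (R(H, C) = 1 - 1 = 0)
(L(-11, -20) + O)*((0*7)*((6*1)*(-1)) + J(R(2, 5))) = (16*(-11) - 37)*((0*7)*((6*1)*(-1)) + 0²) = (-176 - 37)*(0*(6*(-1)) + 0) = -213*(0*(-6) + 0) = -213*(0 + 0) = -213*0 = 0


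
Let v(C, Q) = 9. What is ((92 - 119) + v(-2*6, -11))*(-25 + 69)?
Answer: -792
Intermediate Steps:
((92 - 119) + v(-2*6, -11))*(-25 + 69) = ((92 - 119) + 9)*(-25 + 69) = (-27 + 9)*44 = -18*44 = -792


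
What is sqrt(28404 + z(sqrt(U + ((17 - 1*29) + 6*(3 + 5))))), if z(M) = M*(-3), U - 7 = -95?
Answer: sqrt(28404 - 6*I*sqrt(13)) ≈ 168.53 - 0.0642*I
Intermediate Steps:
U = -88 (U = 7 - 95 = -88)
z(M) = -3*M
sqrt(28404 + z(sqrt(U + ((17 - 1*29) + 6*(3 + 5))))) = sqrt(28404 - 3*sqrt(-88 + ((17 - 1*29) + 6*(3 + 5)))) = sqrt(28404 - 3*sqrt(-88 + ((17 - 29) + 6*8))) = sqrt(28404 - 3*sqrt(-88 + (-12 + 48))) = sqrt(28404 - 3*sqrt(-88 + 36)) = sqrt(28404 - 6*I*sqrt(13))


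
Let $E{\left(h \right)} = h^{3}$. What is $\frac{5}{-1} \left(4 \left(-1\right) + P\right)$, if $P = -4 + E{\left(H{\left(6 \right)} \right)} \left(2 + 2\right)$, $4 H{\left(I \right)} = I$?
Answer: $- \frac{55}{2} \approx -27.5$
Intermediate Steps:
$H{\left(I \right)} = \frac{I}{4}$
$P = \frac{19}{2}$ ($P = -4 + \left(\frac{1}{4} \cdot 6\right)^{3} \left(2 + 2\right) = -4 + \left(\frac{3}{2}\right)^{3} \cdot 4 = -4 + \frac{27}{8} \cdot 4 = -4 + \frac{27}{2} = \frac{19}{2} \approx 9.5$)
$\frac{5}{-1} \left(4 \left(-1\right) + P\right) = \frac{5}{-1} \left(4 \left(-1\right) + \frac{19}{2}\right) = 5 \left(-1\right) \left(-4 + \frac{19}{2}\right) = \left(-5\right) \frac{11}{2} = - \frac{55}{2}$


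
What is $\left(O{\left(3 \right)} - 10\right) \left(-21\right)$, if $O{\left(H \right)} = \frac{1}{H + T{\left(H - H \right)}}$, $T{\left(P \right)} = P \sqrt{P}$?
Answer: $203$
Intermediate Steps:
$T{\left(P \right)} = P^{\frac{3}{2}}$
$O{\left(H \right)} = \frac{1}{H}$ ($O{\left(H \right)} = \frac{1}{H + \left(H - H\right)^{\frac{3}{2}}} = \frac{1}{H + 0^{\frac{3}{2}}} = \frac{1}{H + 0} = \frac{1}{H}$)
$\left(O{\left(3 \right)} - 10\right) \left(-21\right) = \left(\frac{1}{3} - 10\right) \left(-21\right) = \left(- \frac{29}{3}\right) \left(-21\right) = 203$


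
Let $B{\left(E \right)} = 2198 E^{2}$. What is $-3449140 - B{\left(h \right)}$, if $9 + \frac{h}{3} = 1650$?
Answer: $-53274021082$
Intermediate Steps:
$h = 4923$ ($h = -27 + 3 \cdot 1650 = -27 + 4950 = 4923$)
$-3449140 - B{\left(h \right)} = -3449140 - 2198 \cdot 4923^{2} = -3449140 - 2198 \cdot 24235929 = -3449140 - 53270571942 = -53274021082$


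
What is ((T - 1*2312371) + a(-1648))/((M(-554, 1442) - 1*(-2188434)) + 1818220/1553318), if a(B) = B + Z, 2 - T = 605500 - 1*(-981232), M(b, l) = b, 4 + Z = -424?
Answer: -3029884227643/1699237602030 ≈ -1.7831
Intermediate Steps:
Z = -428 (Z = -4 - 424 = -428)
T = -1586730 (T = 2 - (605500 - 1*(-981232)) = 2 - (605500 + 981232) = 2 - 1*1586732 = 2 - 1586732 = -1586730)
a(B) = -428 + B (a(B) = B - 428 = -428 + B)
((T - 1*2312371) + a(-1648))/((M(-554, 1442) - 1*(-2188434)) + 1818220/1553318) = ((-1586730 - 1*2312371) + (-428 - 1648))/((-554 - 1*(-2188434)) + 1818220/1553318) = ((-1586730 - 2312371) - 2076)/((-554 + 2188434) + 1818220*(1/1553318)) = (-3899101 - 2076)/(2187880 + 909110/776659) = -3901177/1699237602030/776659 = -3901177*776659/1699237602030 = -3029884227643/1699237602030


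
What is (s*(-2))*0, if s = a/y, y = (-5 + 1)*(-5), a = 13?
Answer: 0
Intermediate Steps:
y = 20 (y = -4*(-5) = 20)
s = 13/20 ≈ 0.65000
(s*(-2))*0 = ((13/20)*(-2))*0 = -13/10*0 = 0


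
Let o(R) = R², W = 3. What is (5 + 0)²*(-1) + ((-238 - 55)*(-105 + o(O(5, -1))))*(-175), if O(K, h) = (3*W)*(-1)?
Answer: -1230625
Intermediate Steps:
O(K, h) = -9 (O(K, h) = (3*3)*(-1) = 9*(-1) = -9)
(5 + 0)²*(-1) + ((-238 - 55)*(-105 + o(O(5, -1))))*(-175) = (5 + 0)²*(-1) + ((-238 - 55)*(-105 + (-9)²))*(-175) = 5²*(-1) - 293*(-105 + 81)*(-175) = 25*(-1) - 293*(-24)*(-175) = -25 + 7032*(-175) = -25 - 1230600 = -1230625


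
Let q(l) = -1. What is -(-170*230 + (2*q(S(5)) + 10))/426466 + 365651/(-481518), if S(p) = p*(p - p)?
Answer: -68557108855/102675527694 ≈ -0.66771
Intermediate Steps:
S(p) = 0 (S(p) = p*0 = 0)
-(-170*230 + (2*q(S(5)) + 10))/426466 + 365651/(-481518) = -(-170*230 + (2*(-1) + 10))/426466 + 365651/(-481518) = -(-39100 + (-2 + 10))*(1/426466) + 365651*(-1/481518) = -(-39100 + 8)*(1/426466) - 365651/481518 = -1*(-39092)*(1/426466) - 365651/481518 = 39092*(1/426466) - 365651/481518 = 19546/213233 - 365651/481518 = -68557108855/102675527694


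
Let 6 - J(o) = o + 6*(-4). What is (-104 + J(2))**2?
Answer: 5776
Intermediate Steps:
J(o) = 30 - o (J(o) = 6 - (o + 6*(-4)) = 6 - (o - 24) = 6 - (-24 + o) = 6 + (24 - o) = 30 - o)
(-104 + J(2))**2 = (-104 + (30 - 1*2))**2 = (-104 + (30 - 2))**2 = (-104 + 28)**2 = (-76)**2 = 5776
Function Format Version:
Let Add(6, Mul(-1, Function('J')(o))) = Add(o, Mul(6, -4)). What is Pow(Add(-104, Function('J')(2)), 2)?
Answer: 5776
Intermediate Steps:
Function('J')(o) = Add(30, Mul(-1, o)) (Function('J')(o) = Add(6, Mul(-1, Add(o, Mul(6, -4)))) = Add(6, Mul(-1, Add(o, -24))) = Add(6, Mul(-1, Add(-24, o))) = Add(6, Add(24, Mul(-1, o))) = Add(30, Mul(-1, o)))
Pow(Add(-104, Function('J')(2)), 2) = Pow(Add(-104, Add(30, Mul(-1, 2))), 2) = Pow(Add(-104, Add(30, -2)), 2) = Pow(Add(-104, 28), 2) = Pow(-76, 2) = 5776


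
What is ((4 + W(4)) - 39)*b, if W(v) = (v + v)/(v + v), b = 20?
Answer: -680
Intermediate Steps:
W(v) = 1 (W(v) = (2*v)/((2*v)) = (2*v)*(1/(2*v)) = 1)
((4 + W(4)) - 39)*b = ((4 + 1) - 39)*20 = (5 - 39)*20 = -34*20 = -680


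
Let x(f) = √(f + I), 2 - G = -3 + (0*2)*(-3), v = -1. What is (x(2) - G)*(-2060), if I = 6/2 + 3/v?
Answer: 10300 - 2060*√2 ≈ 7386.7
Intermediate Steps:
I = 0 (I = 6/2 + 3/(-1) = 6*(½) + 3*(-1) = 3 - 3 = 0)
G = 5 (G = 2 - (-3 + (0*2)*(-3)) = 2 - (-3 + 0*(-3)) = 2 - (-3 + 0) = 2 - 1*(-3) = 2 + 3 = 5)
x(f) = √f (x(f) = √(f + 0) = √f)
(x(2) - G)*(-2060) = (√2 - 1*5)*(-2060) = (√2 - 5)*(-2060) = (-5 + √2)*(-2060) = 10300 - 2060*√2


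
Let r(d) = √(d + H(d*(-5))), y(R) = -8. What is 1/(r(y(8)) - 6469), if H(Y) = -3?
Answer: -6469/41847972 - I*√11/41847972 ≈ -0.00015458 - 7.9254e-8*I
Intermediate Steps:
r(d) = √(-3 + d) (r(d) = √(d - 3) = √(-3 + d))
1/(r(y(8)) - 6469) = 1/(√(-3 - 8) - 6469) = 1/(√(-11) - 6469) = 1/(I*√11 - 6469) = 1/(-6469 + I*√11)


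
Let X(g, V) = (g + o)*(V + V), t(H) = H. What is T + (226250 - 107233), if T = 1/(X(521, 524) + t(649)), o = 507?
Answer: 128299492882/1077993 ≈ 1.1902e+5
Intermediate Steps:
X(g, V) = 2*V*(507 + g) (X(g, V) = (g + 507)*(V + V) = (507 + g)*(2*V) = 2*V*(507 + g))
T = 1/1077993 (T = 1/(2*524*(507 + 521) + 649) = 1/(2*524*1028 + 649) = 1/(1077344 + 649) = 1/1077993 ≈ 9.2765e-7)
T + (226250 - 107233) = 1/1077993 + (226250 - 107233) = 1/1077993 + 119017 = 128299492882/1077993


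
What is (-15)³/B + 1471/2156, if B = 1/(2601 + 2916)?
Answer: -40144449029/2156 ≈ -1.8620e+7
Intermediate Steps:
B = 1/5517 ≈ 0.00018126
(-15)³/B + 1471/2156 = (-15)³/(1/5517) + 1471/2156 = -3375*5517 + 1471*(1/2156) = -18619875 + 1471/2156 = -40144449029/2156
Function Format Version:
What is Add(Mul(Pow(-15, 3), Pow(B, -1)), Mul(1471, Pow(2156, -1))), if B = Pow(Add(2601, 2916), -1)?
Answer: Rational(-40144449029, 2156) ≈ -1.8620e+7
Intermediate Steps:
B = Rational(1, 5517) (B = Pow(5517, -1) = Rational(1, 5517) ≈ 0.00018126)
Add(Mul(Pow(-15, 3), Pow(B, -1)), Mul(1471, Pow(2156, -1))) = Add(Mul(Pow(-15, 3), Pow(Rational(1, 5517), -1)), Mul(1471, Pow(2156, -1))) = Add(Mul(-3375, 5517), Mul(1471, Rational(1, 2156))) = Add(-18619875, Rational(1471, 2156)) = Rational(-40144449029, 2156)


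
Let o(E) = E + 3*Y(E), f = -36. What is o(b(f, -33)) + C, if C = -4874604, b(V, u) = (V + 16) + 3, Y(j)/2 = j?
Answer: -4874723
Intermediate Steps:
Y(j) = 2*j
b(V, u) = 19 + V (b(V, u) = (16 + V) + 3 = 19 + V)
o(E) = 7*E (o(E) = E + 3*(2*E) = E + 6*E = 7*E)
o(b(f, -33)) + C = 7*(19 - 36) - 4874604 = 7*(-17) - 4874604 = -119 - 4874604 = -4874723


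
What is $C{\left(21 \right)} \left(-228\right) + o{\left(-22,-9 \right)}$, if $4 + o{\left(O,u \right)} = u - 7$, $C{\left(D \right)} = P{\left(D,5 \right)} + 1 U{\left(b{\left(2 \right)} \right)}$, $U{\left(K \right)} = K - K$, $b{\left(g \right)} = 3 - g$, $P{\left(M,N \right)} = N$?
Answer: $-1160$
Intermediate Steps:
$U{\left(K \right)} = 0$
$C{\left(D \right)} = 5$ ($C{\left(D \right)} = 5 + 1 \cdot 0 = 5 + 0 = 5$)
$o{\left(O,u \right)} = -11 + u$ ($o{\left(O,u \right)} = -4 + \left(u - 7\right) = -4 + \left(-7 + u\right) = -11 + u$)
$C{\left(21 \right)} \left(-228\right) + o{\left(-22,-9 \right)} = 5 \left(-228\right) - 20 = -1140 - 20 = -1160$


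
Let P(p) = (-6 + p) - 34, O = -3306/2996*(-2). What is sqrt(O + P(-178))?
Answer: I*sqrt(121060121)/749 ≈ 14.69*I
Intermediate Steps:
O = 1653/749 (O = -3306*1/2996*(-2) = -1653/1498*(-2) = 1653/749 ≈ 2.2069)
P(p) = -40 + p
sqrt(O + P(-178)) = sqrt(1653/749 + (-40 - 178)) = sqrt(1653/749 - 218) = sqrt(-161629/749) = I*sqrt(121060121)/749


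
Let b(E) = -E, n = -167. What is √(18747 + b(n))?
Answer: 7*√386 ≈ 137.53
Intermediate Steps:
√(18747 + b(n)) = √(18747 - 1*(-167)) = √(18747 + 167) = √18914 = 7*√386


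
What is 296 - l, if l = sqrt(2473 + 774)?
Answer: 296 - sqrt(3247) ≈ 239.02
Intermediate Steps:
l = sqrt(3247) ≈ 56.982
296 - l = 296 - sqrt(3247)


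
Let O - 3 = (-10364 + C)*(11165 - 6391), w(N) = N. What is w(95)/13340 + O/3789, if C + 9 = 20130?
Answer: 124275301219/10109052 ≈ 12293.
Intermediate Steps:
C = 20121 (C = -9 + 20130 = 20121)
O = 46579921 (O = 3 + (-10364 + 20121)*(11165 - 6391) = 3 + 9757*4774 = 3 + 46579918 = 46579921)
w(95)/13340 + O/3789 = 95/13340 + 46579921/3789 = 95*(1/13340) + 46579921*(1/3789) = 19/2668 + 46579921/3789 = 124275301219/10109052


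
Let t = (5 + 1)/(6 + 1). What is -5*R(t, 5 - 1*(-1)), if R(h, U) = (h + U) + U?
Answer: -450/7 ≈ -64.286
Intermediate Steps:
t = 6/7 ≈ 0.85714
R(h, U) = h + 2*U (R(h, U) = (U + h) + U = h + 2*U)
-5*R(t, 5 - 1*(-1)) = -5*(6/7 + 2*(5 - 1*(-1))) = -5*(6/7 + 2*(5 + 1)) = -5*(6/7 + 2*6) = -5*(6/7 + 12) = -5*90/7 = -450/7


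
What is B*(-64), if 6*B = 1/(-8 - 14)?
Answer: 16/33 ≈ 0.48485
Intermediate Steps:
B = -1/132 (B = 1/(6*(-8 - 14)) = (⅙)/(-22) = (⅙)*(-1/22) = -1/132 ≈ -0.0075758)
B*(-64) = -1/132*(-64) = 16/33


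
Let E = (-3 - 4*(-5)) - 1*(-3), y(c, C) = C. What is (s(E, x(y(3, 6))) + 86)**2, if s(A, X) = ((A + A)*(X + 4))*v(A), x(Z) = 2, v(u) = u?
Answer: 23872996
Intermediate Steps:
E = 20 (E = (-3 + 20) + 3 = 17 + 3 = 20)
s(A, X) = 2*A**2*(4 + X) (s(A, X) = ((A + A)*(X + 4))*A = ((2*A)*(4 + X))*A = (2*A*(4 + X))*A = 2*A**2*(4 + X))
(s(E, x(y(3, 6))) + 86)**2 = (2*20**2*(4 + 2) + 86)**2 = (2*400*6 + 86)**2 = (4800 + 86)**2 = 4886**2 = 23872996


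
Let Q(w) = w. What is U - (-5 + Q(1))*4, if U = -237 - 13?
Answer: -234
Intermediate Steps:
U = -250
U - (-5 + Q(1))*4 = -250 - (-5 + 1)*4 = -250 - (-4)*4 = -250 - 1*(-16) = -250 + 16 = -234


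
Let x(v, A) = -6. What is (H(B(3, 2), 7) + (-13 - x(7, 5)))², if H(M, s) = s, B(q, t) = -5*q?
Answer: 0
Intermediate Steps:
(H(B(3, 2), 7) + (-13 - x(7, 5)))² = (7 + (-13 - 1*(-6)))² = (7 + (-13 + 6))² = (7 - 7)² = 0² = 0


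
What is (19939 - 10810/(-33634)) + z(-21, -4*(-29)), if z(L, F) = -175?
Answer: 332376593/16817 ≈ 19764.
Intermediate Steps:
(19939 - 10810/(-33634)) + z(-21, -4*(-29)) = (19939 - 10810/(-33634)) - 175 = (19939 - 10810*(-1/33634)) - 175 = (19939 + 5405/16817) - 175 = 335319568/16817 - 175 = 332376593/16817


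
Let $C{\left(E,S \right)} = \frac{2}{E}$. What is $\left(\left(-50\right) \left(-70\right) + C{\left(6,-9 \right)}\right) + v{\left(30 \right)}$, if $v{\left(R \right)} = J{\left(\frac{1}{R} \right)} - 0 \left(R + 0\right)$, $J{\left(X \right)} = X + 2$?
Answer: $\frac{105071}{30} \approx 3502.4$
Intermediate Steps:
$J{\left(X \right)} = 2 + X$
$v{\left(R \right)} = 2 + \frac{1}{R}$ ($v{\left(R \right)} = \left(2 + \frac{1}{R}\right) - 0 \left(R + 0\right) = \left(2 + \frac{1}{R}\right) - 0 R = \left(2 + \frac{1}{R}\right) - 0 = \left(2 + \frac{1}{R}\right) + 0 = 2 + \frac{1}{R}$)
$\left(\left(-50\right) \left(-70\right) + C{\left(6,-9 \right)}\right) + v{\left(30 \right)} = \left(\left(-50\right) \left(-70\right) + \frac{2}{6}\right) + \left(2 + \frac{1}{30}\right) = \left(3500 + 2 \cdot \frac{1}{6}\right) + \left(2 + \frac{1}{30}\right) = \left(3500 + \frac{1}{3}\right) + \frac{61}{30} = \frac{10501}{3} + \frac{61}{30} = \frac{105071}{30}$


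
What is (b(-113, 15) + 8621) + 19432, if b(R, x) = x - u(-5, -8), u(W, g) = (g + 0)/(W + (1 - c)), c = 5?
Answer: 252604/9 ≈ 28067.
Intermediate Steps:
u(W, g) = g/(-4 + W) (u(W, g) = (g + 0)/(W + (1 - 1*5)) = g/(W + (1 - 5)) = g/(W - 4) = g/(-4 + W))
b(R, x) = -8/9 + x (b(R, x) = x - (-8)/(-4 - 5) = x - (-8)/(-9) = x - (-8)*(-1)/9 = x - 1*8/9 = x - 8/9 = -8/9 + x)
(b(-113, 15) + 8621) + 19432 = ((-8/9 + 15) + 8621) + 19432 = (127/9 + 8621) + 19432 = 77716/9 + 19432 = 252604/9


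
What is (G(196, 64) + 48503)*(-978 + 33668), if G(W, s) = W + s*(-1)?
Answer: 1589878150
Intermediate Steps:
G(W, s) = W - s
(G(196, 64) + 48503)*(-978 + 33668) = ((196 - 1*64) + 48503)*(-978 + 33668) = ((196 - 64) + 48503)*32690 = (132 + 48503)*32690 = 48635*32690 = 1589878150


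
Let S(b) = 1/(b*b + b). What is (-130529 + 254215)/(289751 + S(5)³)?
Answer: 3339522000/7823277001 ≈ 0.42687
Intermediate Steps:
S(b) = 1/(b + b²) (S(b) = 1/(b² + b) = 1/(b + b²))
(-130529 + 254215)/(289751 + S(5)³) = (-130529 + 254215)/(289751 + (1/(5*(1 + 5)))³) = 123686/(289751 + ((⅕)/6)³) = 123686/(289751 + ((⅕)*(⅙))³) = 123686/(289751 + (1/30)³) = 123686/(289751 + 1/27000) = 123686/(7823277001/27000) = 123686*(27000/7823277001) = 3339522000/7823277001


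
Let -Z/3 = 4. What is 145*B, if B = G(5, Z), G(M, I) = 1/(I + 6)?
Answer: -145/6 ≈ -24.167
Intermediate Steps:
Z = -12 (Z = -3*4 = -12)
G(M, I) = 1/(6 + I)
B = -1/6 (B = 1/(6 - 12) = 1/(-6) = -1/6 ≈ -0.16667)
145*B = 145*(-1/6) = -145/6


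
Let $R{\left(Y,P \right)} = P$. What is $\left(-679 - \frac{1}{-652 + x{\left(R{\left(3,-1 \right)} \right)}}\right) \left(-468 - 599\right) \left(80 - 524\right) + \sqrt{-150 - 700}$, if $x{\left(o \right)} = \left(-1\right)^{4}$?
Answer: $- \frac{69803293648}{217} + 5 i \sqrt{34} \approx -3.2167 \cdot 10^{8} + 29.155 i$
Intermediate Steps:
$x{\left(o \right)} = 1$
$\left(-679 - \frac{1}{-652 + x{\left(R{\left(3,-1 \right)} \right)}}\right) \left(-468 - 599\right) \left(80 - 524\right) + \sqrt{-150 - 700} = \left(-679 - \frac{1}{-652 + 1}\right) \left(-468 - 599\right) \left(80 - 524\right) + \sqrt{-150 - 700} = \left(-679 - \frac{1}{-651}\right) \left(\left(-1067\right) \left(-444\right)\right) + \sqrt{-850} = \left(-679 - - \frac{1}{651}\right) 473748 + 5 i \sqrt{34} = \left(-679 + \frac{1}{651}\right) 473748 + 5 i \sqrt{34} = \left(- \frac{442028}{651}\right) 473748 + 5 i \sqrt{34} = - \frac{69803293648}{217} + 5 i \sqrt{34}$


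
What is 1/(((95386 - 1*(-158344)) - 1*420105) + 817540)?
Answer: 1/651165 ≈ 1.5357e-6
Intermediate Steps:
1/(((95386 - 1*(-158344)) - 1*420105) + 817540) = 1/(((95386 + 158344) - 420105) + 817540) = 1/((253730 - 420105) + 817540) = 1/(-166375 + 817540) = 1/651165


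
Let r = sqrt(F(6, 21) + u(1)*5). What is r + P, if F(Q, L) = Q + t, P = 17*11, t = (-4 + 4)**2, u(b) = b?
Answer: 187 + sqrt(11) ≈ 190.32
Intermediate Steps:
t = 0 (t = 0**2 = 0)
P = 187
F(Q, L) = Q (F(Q, L) = Q + 0 = Q)
r = sqrt(11) (r = sqrt(6 + 1*5) = sqrt(6 + 5) = sqrt(11) ≈ 3.3166)
r + P = sqrt(11) + 187 = 187 + sqrt(11)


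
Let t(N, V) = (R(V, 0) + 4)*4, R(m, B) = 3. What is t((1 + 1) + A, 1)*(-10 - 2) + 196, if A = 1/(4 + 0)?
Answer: -140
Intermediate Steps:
A = ¼ (A = 1/4 = ¼ ≈ 0.25000)
t(N, V) = 28 (t(N, V) = (3 + 4)*4 = 7*4 = 28)
t((1 + 1) + A, 1)*(-10 - 2) + 196 = 28*(-10 - 2) + 196 = 28*(-12) + 196 = -336 + 196 = -140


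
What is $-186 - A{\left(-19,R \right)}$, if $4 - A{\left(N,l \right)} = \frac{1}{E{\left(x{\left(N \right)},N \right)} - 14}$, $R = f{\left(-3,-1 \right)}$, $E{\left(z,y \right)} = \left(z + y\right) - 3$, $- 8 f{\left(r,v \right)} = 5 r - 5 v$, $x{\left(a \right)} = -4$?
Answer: $- \frac{7601}{40} \approx -190.02$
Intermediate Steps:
$f{\left(r,v \right)} = - \frac{5 r}{8} + \frac{5 v}{8}$ ($f{\left(r,v \right)} = - \frac{5 r - 5 v}{8} = - \frac{- 5 v + 5 r}{8} = - \frac{5 r}{8} + \frac{5 v}{8}$)
$E{\left(z,y \right)} = -3 + y + z$ ($E{\left(z,y \right)} = \left(y + z\right) - 3 = -3 + y + z$)
$R = \frac{5}{4}$ ($R = \left(- \frac{5}{8}\right) \left(-3\right) + \frac{5}{8} \left(-1\right) = \frac{15}{8} - \frac{5}{8} = \frac{5}{4} \approx 1.25$)
$A{\left(N,l \right)} = 4 - \frac{1}{-21 + N}$ ($A{\left(N,l \right)} = 4 - \frac{1}{\left(-3 + N - 4\right) - 14} = 4 - \frac{1}{\left(-7 + N\right) - 14} = 4 - \frac{1}{-21 + N}$)
$-186 - A{\left(-19,R \right)} = -186 - \frac{-85 + 4 \left(-19\right)}{-21 - 19} = -186 - \frac{-85 - 76}{-40} = -186 - \left(- \frac{1}{40}\right) \left(-161\right) = -186 - \frac{161}{40} = - \frac{7601}{40}$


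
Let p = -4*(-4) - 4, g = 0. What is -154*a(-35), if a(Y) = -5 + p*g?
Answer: 770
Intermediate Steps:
p = 12 (p = 16 - 4 = 12)
a(Y) = -5 (a(Y) = -5 + 12*0 = -5 + 0 = -5)
-154*a(-35) = -154*(-5) = 770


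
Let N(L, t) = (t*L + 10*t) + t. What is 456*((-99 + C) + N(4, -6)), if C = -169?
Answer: -163248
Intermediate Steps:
N(L, t) = 11*t + L*t (N(L, t) = (L*t + 10*t) + t = (10*t + L*t) + t = 11*t + L*t)
456*((-99 + C) + N(4, -6)) = 456*((-99 - 169) - 6*(11 + 4)) = 456*(-268 - 6*15) = 456*(-268 - 90) = 456*(-358) = -163248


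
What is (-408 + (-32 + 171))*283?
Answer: -76127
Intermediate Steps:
(-408 + (-32 + 171))*283 = (-408 + 139)*283 = -269*283 = -76127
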